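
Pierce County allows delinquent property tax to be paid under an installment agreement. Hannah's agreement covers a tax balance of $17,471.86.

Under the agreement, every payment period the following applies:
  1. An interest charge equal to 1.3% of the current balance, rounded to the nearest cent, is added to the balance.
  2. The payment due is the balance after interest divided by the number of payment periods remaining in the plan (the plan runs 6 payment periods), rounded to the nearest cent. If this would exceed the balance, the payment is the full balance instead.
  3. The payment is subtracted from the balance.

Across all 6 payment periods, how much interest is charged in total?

$812.42

Payment period 1: $17,471.86 +$227.13 interest = $17,698.99; pay $2,949.83 → $14,749.16
Payment period 2: $14,749.16 +$191.74 interest = $14,940.90; pay $2,988.18 → $11,952.72
Payment period 3: $11,952.72 +$155.39 interest = $12,108.11; pay $3,027.03 → $9,081.08
Payment period 4: $9,081.08 +$118.05 interest = $9,199.13; pay $3,066.38 → $6,132.75
Payment period 5: $6,132.75 +$79.73 interest = $6,212.48; pay $3,106.24 → $3,106.24
Payment period 6: $3,106.24 +$40.38 interest = $3,146.62; pay $3,146.62 → $0.00
Total interest: $227.13 + $191.74 + $155.39 + $118.05 + $79.73 + $40.38 = $812.42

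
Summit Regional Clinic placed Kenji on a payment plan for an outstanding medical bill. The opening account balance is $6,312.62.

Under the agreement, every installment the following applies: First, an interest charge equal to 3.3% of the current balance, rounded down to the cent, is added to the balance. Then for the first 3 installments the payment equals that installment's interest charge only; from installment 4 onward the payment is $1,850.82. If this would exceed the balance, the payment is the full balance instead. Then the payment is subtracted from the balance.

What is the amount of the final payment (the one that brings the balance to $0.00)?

Installment 1: opening $6,312.62; interest $208.31 → $6,520.93; payment $208.31; balance $6,312.62
Installment 2: opening $6,312.62; interest $208.31 → $6,520.93; payment $208.31; balance $6,312.62
Installment 3: opening $6,312.62; interest $208.31 → $6,520.93; payment $208.31; balance $6,312.62
Installment 4: opening $6,312.62; interest $208.31 → $6,520.93; payment $1,850.82; balance $4,670.11
Installment 5: opening $4,670.11; interest $154.11 → $4,824.22; payment $1,850.82; balance $2,973.40
Installment 6: opening $2,973.40; interest $98.12 → $3,071.52; payment $1,850.82; balance $1,220.70
Installment 7: opening $1,220.70; interest $40.28 → $1,260.98; payment $1,260.98; balance $0.00

$1,260.98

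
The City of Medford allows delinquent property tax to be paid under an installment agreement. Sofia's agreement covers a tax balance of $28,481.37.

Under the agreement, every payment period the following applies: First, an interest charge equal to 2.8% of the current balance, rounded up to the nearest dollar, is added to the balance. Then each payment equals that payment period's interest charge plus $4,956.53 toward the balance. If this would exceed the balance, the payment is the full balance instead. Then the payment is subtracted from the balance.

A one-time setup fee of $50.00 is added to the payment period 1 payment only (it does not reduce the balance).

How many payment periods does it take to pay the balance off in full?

Payment period 1: opening $28,481.37; interest $798.00 → $29,279.37; payment $5,754.53 (+ $50.00 fee); balance $23,524.84
Payment period 2: opening $23,524.84; interest $659.00 → $24,183.84; payment $5,615.53; balance $18,568.31
Payment period 3: opening $18,568.31; interest $520.00 → $19,088.31; payment $5,476.53; balance $13,611.78
Payment period 4: opening $13,611.78; interest $382.00 → $13,993.78; payment $5,338.53; balance $8,655.25
Payment period 5: opening $8,655.25; interest $243.00 → $8,898.25; payment $5,199.53; balance $3,698.72
Payment period 6: opening $3,698.72; interest $104.00 → $3,802.72; payment $3,802.72; balance $0.00
Balance reaches $0.00 in payment period 6.

6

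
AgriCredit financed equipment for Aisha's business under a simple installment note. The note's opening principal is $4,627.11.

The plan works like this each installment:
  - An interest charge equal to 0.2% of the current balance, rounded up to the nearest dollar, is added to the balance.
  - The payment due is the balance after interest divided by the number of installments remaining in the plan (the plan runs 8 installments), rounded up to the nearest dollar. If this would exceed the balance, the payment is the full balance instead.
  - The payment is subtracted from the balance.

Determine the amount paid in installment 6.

Installment 1: opening $4,627.11; interest $10.00 → $4,637.11; payment $580.00; balance $4,057.11
Installment 2: opening $4,057.11; interest $9.00 → $4,066.11; payment $581.00; balance $3,485.11
Installment 3: opening $3,485.11; interest $7.00 → $3,492.11; payment $583.00; balance $2,909.11
Installment 4: opening $2,909.11; interest $6.00 → $2,915.11; payment $584.00; balance $2,331.11
Installment 5: opening $2,331.11; interest $5.00 → $2,336.11; payment $585.00; balance $1,751.11
Installment 6: opening $1,751.11; interest $4.00 → $1,755.11; payment $586.00; balance $1,169.11

$586.00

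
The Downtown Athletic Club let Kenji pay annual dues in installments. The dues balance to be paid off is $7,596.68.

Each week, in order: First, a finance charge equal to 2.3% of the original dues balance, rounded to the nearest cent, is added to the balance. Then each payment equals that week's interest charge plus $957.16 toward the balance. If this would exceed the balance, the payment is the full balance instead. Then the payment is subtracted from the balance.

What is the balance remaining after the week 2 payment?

Week 1: opening $7,596.68; interest $174.72 → $7,771.40; payment $1,131.88; balance $6,639.52
Week 2: opening $6,639.52; interest $174.72 → $6,814.24; payment $1,131.88; balance $5,682.36

$5,682.36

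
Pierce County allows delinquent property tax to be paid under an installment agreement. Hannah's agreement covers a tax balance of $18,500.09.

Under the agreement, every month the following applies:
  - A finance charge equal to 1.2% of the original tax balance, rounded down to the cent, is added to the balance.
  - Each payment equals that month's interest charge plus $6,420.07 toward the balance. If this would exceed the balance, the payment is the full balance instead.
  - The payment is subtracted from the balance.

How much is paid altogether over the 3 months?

$19,166.09

Month 1: opening $18,500.09; interest $222.00 → $18,722.09; payment $6,642.07; balance $12,080.02
Month 2: opening $12,080.02; interest $222.00 → $12,302.02; payment $6,642.07; balance $5,659.95
Month 3: opening $5,659.95; interest $222.00 → $5,881.95; payment $5,881.95; balance $0.00
Total paid: $19,166.09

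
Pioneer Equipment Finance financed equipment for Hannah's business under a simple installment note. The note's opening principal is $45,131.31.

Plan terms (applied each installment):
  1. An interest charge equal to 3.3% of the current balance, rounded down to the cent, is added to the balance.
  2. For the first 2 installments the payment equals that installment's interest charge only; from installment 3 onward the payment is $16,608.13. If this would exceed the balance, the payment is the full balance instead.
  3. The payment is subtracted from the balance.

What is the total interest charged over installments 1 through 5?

$5,933.42

# | Opening | Interest | Payment | End bal
1 | $45,131.31 | $1,489.33 | $1,489.33 | $45,131.31
2 | $45,131.31 | $1,489.33 | $1,489.33 | $45,131.31
3 | $45,131.31 | $1,489.33 | $16,608.13 | $30,012.51
4 | $30,012.51 | $990.41 | $16,608.13 | $14,394.79
5 | $14,394.79 | $475.02 | $14,869.81 | $0.00
Total interest: $1,489.33 + $1,489.33 + $1,489.33 + $990.41 + $475.02 = $5,933.42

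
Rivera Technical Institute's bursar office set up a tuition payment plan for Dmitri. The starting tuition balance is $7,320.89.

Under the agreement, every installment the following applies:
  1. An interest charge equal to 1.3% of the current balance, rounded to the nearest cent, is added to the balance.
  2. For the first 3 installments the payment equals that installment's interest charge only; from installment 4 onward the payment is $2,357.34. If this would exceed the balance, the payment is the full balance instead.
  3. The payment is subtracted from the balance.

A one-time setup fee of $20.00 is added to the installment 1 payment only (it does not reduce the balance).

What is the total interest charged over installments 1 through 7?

Installment 1: $7,320.89 +$95.17 interest = $7,416.06; pay $95.17 (+ $20.00 fee) → $7,320.89
Installment 2: $7,320.89 +$95.17 interest = $7,416.06; pay $95.17 → $7,320.89
Installment 3: $7,320.89 +$95.17 interest = $7,416.06; pay $95.17 → $7,320.89
Installment 4: $7,320.89 +$95.17 interest = $7,416.06; pay $2,357.34 → $5,058.72
Installment 5: $5,058.72 +$65.76 interest = $5,124.48; pay $2,357.34 → $2,767.14
Installment 6: $2,767.14 +$35.97 interest = $2,803.11; pay $2,357.34 → $445.77
Installment 7: $445.77 +$5.80 interest = $451.57; pay $451.57 → $0.00
Total interest: $95.17 + $95.17 + $95.17 + $95.17 + $65.76 + $35.97 + $5.80 = $488.21

$488.21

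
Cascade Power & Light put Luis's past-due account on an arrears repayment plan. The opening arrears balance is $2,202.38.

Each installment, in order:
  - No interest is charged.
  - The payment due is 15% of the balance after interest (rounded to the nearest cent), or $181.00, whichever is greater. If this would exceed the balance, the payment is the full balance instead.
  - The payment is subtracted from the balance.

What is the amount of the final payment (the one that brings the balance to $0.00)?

Installment 1: opening $2,202.38; payment $330.36; balance $1,872.02
Installment 2: opening $1,872.02; payment $280.80; balance $1,591.22
Installment 3: opening $1,591.22; payment $238.68; balance $1,352.54
Installment 4: opening $1,352.54; payment $202.88; balance $1,149.66
Installment 5: opening $1,149.66; payment $181.00; balance $968.66
Installment 6: opening $968.66; payment $181.00; balance $787.66
Installment 7: opening $787.66; payment $181.00; balance $606.66
Installment 8: opening $606.66; payment $181.00; balance $425.66
Installment 9: opening $425.66; payment $181.00; balance $244.66
Installment 10: opening $244.66; payment $181.00; balance $63.66
Installment 11: opening $63.66; payment $63.66; balance $0.00

$63.66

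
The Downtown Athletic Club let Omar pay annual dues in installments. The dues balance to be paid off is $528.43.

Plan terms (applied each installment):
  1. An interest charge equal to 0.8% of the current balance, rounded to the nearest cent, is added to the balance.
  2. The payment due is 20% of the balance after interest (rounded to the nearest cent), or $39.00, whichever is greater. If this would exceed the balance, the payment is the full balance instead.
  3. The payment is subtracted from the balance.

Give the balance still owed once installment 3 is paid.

Installment 1: opening $528.43; interest $4.23 → $532.66; payment $106.53; balance $426.13
Installment 2: opening $426.13; interest $3.41 → $429.54; payment $85.91; balance $343.63
Installment 3: opening $343.63; interest $2.75 → $346.38; payment $69.28; balance $277.10

$277.10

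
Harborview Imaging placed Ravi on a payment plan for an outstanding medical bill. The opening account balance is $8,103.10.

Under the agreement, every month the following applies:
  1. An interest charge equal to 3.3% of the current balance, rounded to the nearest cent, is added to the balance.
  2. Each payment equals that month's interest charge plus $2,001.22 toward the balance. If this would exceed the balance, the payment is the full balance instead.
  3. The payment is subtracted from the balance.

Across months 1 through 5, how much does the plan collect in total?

# | Opening | Interest | Payment | End bal
1 | $8,103.10 | $267.40 | $2,268.62 | $6,101.88
2 | $6,101.88 | $201.36 | $2,202.58 | $4,100.66
3 | $4,100.66 | $135.32 | $2,136.54 | $2,099.44
4 | $2,099.44 | $69.28 | $2,070.50 | $98.22
5 | $98.22 | $3.24 | $101.46 | $0.00
Total paid: $8,779.70

$8,779.70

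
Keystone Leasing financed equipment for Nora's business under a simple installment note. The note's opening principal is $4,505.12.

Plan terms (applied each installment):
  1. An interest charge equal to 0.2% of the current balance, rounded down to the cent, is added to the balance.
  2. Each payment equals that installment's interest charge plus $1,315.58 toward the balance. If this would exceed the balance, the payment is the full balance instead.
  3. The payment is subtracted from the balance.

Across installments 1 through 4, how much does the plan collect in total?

$4,525.35

Installment 1: opening $4,505.12; interest $9.01 → $4,514.13; payment $1,324.59; balance $3,189.54
Installment 2: opening $3,189.54; interest $6.37 → $3,195.91; payment $1,321.95; balance $1,873.96
Installment 3: opening $1,873.96; interest $3.74 → $1,877.70; payment $1,319.32; balance $558.38
Installment 4: opening $558.38; interest $1.11 → $559.49; payment $559.49; balance $0.00
Total paid: $4,525.35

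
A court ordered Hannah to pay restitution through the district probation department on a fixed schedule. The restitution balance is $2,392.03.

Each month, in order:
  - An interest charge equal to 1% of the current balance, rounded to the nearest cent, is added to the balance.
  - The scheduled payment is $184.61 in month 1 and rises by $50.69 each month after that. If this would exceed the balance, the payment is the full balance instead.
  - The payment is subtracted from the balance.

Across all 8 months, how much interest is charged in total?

# | Opening | Interest | Payment | End bal
1 | $2,392.03 | $23.92 | $184.61 | $2,231.34
2 | $2,231.34 | $22.31 | $235.30 | $2,018.35
3 | $2,018.35 | $20.18 | $285.99 | $1,752.54
4 | $1,752.54 | $17.53 | $336.68 | $1,433.39
5 | $1,433.39 | $14.33 | $387.37 | $1,060.35
6 | $1,060.35 | $10.60 | $438.06 | $632.89
7 | $632.89 | $6.33 | $488.75 | $150.47
8 | $150.47 | $1.50 | $151.97 | $0.00
Total interest: $23.92 + $22.31 + $20.18 + $17.53 + $14.33 + $10.60 + $6.33 + $1.50 = $116.70

$116.70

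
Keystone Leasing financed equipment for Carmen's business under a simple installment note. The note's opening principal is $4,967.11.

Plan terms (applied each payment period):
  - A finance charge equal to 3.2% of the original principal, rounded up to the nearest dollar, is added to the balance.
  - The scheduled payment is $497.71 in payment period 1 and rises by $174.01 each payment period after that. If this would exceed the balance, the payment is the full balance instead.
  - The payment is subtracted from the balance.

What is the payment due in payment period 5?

$1,193.75

Payment period 1: opening $4,967.11; interest $159.00 → $5,126.11; payment $497.71; balance $4,628.40
Payment period 2: opening $4,628.40; interest $159.00 → $4,787.40; payment $671.72; balance $4,115.68
Payment period 3: opening $4,115.68; interest $159.00 → $4,274.68; payment $845.73; balance $3,428.95
Payment period 4: opening $3,428.95; interest $159.00 → $3,587.95; payment $1,019.74; balance $2,568.21
Payment period 5: opening $2,568.21; interest $159.00 → $2,727.21; payment $1,193.75; balance $1,533.46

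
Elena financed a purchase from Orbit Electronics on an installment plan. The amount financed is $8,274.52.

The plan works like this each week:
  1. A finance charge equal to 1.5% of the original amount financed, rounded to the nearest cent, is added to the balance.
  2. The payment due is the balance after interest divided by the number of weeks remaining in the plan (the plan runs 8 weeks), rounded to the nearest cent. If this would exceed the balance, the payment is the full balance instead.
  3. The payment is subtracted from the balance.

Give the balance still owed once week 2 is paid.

Week 1: opening $8,274.52; interest $124.12 → $8,398.64; payment $1,049.83; balance $7,348.81
Week 2: opening $7,348.81; interest $124.12 → $7,472.93; payment $1,067.56; balance $6,405.37

$6,405.37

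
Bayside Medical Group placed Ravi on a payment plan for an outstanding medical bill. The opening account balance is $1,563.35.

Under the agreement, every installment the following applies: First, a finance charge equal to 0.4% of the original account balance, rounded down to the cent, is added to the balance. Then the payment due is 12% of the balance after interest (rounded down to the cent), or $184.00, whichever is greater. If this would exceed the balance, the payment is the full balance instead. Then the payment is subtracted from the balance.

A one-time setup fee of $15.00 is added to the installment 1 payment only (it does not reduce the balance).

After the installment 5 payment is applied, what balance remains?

Installment 1: opening $1,563.35; interest $6.25 → $1,569.60; payment $188.35 (+ $15.00 fee); balance $1,381.25
Installment 2: opening $1,381.25; interest $6.25 → $1,387.50; payment $184.00; balance $1,203.50
Installment 3: opening $1,203.50; interest $6.25 → $1,209.75; payment $184.00; balance $1,025.75
Installment 4: opening $1,025.75; interest $6.25 → $1,032.00; payment $184.00; balance $848.00
Installment 5: opening $848.00; interest $6.25 → $854.25; payment $184.00; balance $670.25

$670.25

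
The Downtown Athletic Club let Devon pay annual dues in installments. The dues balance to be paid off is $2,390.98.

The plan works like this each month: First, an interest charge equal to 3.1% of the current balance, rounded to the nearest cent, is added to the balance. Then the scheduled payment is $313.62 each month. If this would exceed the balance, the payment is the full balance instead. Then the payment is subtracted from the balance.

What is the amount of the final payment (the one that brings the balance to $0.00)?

$261.55

Month 1: opening $2,390.98; interest $74.12 → $2,465.10; payment $313.62; balance $2,151.48
Month 2: opening $2,151.48; interest $66.70 → $2,218.18; payment $313.62; balance $1,904.56
Month 3: opening $1,904.56; interest $59.04 → $1,963.60; payment $313.62; balance $1,649.98
Month 4: opening $1,649.98; interest $51.15 → $1,701.13; payment $313.62; balance $1,387.51
Month 5: opening $1,387.51; interest $43.01 → $1,430.52; payment $313.62; balance $1,116.90
Month 6: opening $1,116.90; interest $34.62 → $1,151.52; payment $313.62; balance $837.90
Month 7: opening $837.90; interest $25.97 → $863.87; payment $313.62; balance $550.25
Month 8: opening $550.25; interest $17.06 → $567.31; payment $313.62; balance $253.69
Month 9: opening $253.69; interest $7.86 → $261.55; payment $261.55; balance $0.00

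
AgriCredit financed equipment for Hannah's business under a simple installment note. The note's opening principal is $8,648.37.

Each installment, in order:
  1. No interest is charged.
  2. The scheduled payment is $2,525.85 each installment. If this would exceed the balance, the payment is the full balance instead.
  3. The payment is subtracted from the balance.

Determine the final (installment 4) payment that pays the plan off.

Installment 1: $8,648.37 − $2,525.85 → $6,122.52
Installment 2: $6,122.52 − $2,525.85 → $3,596.67
Installment 3: $3,596.67 − $2,525.85 → $1,070.82
Installment 4: $1,070.82 − $1,070.82 → $0.00

$1,070.82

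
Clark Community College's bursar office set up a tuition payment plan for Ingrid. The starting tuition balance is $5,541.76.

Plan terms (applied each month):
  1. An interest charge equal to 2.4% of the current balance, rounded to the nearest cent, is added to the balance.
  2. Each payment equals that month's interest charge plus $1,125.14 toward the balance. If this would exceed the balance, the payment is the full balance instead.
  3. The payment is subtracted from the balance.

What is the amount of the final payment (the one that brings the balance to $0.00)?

# | Opening | Interest | Payment | End bal
1 | $5,541.76 | $133.00 | $1,258.14 | $4,416.62
2 | $4,416.62 | $106.00 | $1,231.14 | $3,291.48
3 | $3,291.48 | $79.00 | $1,204.14 | $2,166.34
4 | $2,166.34 | $51.99 | $1,177.13 | $1,041.20
5 | $1,041.20 | $24.99 | $1,066.19 | $0.00

$1,066.19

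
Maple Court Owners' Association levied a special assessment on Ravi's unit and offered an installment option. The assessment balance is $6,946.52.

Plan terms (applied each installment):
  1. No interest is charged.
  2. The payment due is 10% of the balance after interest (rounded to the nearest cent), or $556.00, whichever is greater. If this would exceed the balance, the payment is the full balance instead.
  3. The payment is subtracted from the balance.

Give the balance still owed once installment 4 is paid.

Installment 1: opening $6,946.52; payment $694.65; balance $6,251.87
Installment 2: opening $6,251.87; payment $625.19; balance $5,626.68
Installment 3: opening $5,626.68; payment $562.67; balance $5,064.01
Installment 4: opening $5,064.01; payment $556.00; balance $4,508.01

$4,508.01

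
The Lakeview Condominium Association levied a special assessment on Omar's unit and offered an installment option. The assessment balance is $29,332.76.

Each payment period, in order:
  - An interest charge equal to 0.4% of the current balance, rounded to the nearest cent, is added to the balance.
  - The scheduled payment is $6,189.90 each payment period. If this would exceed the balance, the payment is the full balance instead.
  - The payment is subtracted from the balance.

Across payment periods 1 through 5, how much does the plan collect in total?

$29,675.54

Payment period 1: opening $29,332.76; interest $117.33 → $29,450.09; payment $6,189.90; balance $23,260.19
Payment period 2: opening $23,260.19; interest $93.04 → $23,353.23; payment $6,189.90; balance $17,163.33
Payment period 3: opening $17,163.33; interest $68.65 → $17,231.98; payment $6,189.90; balance $11,042.08
Payment period 4: opening $11,042.08; interest $44.17 → $11,086.25; payment $6,189.90; balance $4,896.35
Payment period 5: opening $4,896.35; interest $19.59 → $4,915.94; payment $4,915.94; balance $0.00
Total paid: $29,675.54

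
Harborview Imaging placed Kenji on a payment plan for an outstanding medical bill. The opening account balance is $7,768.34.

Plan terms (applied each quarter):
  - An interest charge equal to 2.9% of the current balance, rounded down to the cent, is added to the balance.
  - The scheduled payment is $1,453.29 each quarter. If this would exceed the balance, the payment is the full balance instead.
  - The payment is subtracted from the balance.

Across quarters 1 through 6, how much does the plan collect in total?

Quarter 1: $7,768.34 +$225.28 interest = $7,993.62; pay $1,453.29 → $6,540.33
Quarter 2: $6,540.33 +$189.66 interest = $6,729.99; pay $1,453.29 → $5,276.70
Quarter 3: $5,276.70 +$153.02 interest = $5,429.72; pay $1,453.29 → $3,976.43
Quarter 4: $3,976.43 +$115.31 interest = $4,091.74; pay $1,453.29 → $2,638.45
Quarter 5: $2,638.45 +$76.51 interest = $2,714.96; pay $1,453.29 → $1,261.67
Quarter 6: $1,261.67 +$36.58 interest = $1,298.25; pay $1,298.25 → $0.00
Total paid: $8,564.70

$8,564.70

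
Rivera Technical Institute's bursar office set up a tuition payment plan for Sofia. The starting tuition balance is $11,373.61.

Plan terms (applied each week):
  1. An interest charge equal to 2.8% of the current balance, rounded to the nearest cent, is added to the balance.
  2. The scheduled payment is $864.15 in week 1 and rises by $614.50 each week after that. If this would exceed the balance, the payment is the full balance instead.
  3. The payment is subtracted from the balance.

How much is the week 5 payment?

$3,322.15

Week 1: $11,373.61 +$318.46 interest = $11,692.07; pay $864.15 → $10,827.92
Week 2: $10,827.92 +$303.18 interest = $11,131.10; pay $1,478.65 → $9,652.45
Week 3: $9,652.45 +$270.27 interest = $9,922.72; pay $2,093.15 → $7,829.57
Week 4: $7,829.57 +$219.23 interest = $8,048.80; pay $2,707.65 → $5,341.15
Week 5: $5,341.15 +$149.55 interest = $5,490.70; pay $3,322.15 → $2,168.55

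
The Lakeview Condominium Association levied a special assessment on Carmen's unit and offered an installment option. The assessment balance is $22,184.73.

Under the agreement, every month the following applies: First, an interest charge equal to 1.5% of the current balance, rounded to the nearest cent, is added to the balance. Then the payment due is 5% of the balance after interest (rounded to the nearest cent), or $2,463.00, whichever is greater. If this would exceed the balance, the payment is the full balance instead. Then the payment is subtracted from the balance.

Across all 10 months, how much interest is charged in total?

# | Opening | Interest | Payment | End bal
1 | $22,184.73 | $332.77 | $2,463.00 | $20,054.50
2 | $20,054.50 | $300.82 | $2,463.00 | $17,892.32
3 | $17,892.32 | $268.38 | $2,463.00 | $15,697.70
4 | $15,697.70 | $235.47 | $2,463.00 | $13,470.17
5 | $13,470.17 | $202.05 | $2,463.00 | $11,209.22
6 | $11,209.22 | $168.14 | $2,463.00 | $8,914.36
7 | $8,914.36 | $133.72 | $2,463.00 | $6,585.08
8 | $6,585.08 | $98.78 | $2,463.00 | $4,220.86
9 | $4,220.86 | $63.31 | $2,463.00 | $1,821.17
10 | $1,821.17 | $27.32 | $1,848.49 | $0.00
Total interest: $332.77 + $300.82 + $268.38 + $235.47 + $202.05 + $168.14 + $133.72 + $98.78 + $63.31 + $27.32 = $1,830.76

$1,830.76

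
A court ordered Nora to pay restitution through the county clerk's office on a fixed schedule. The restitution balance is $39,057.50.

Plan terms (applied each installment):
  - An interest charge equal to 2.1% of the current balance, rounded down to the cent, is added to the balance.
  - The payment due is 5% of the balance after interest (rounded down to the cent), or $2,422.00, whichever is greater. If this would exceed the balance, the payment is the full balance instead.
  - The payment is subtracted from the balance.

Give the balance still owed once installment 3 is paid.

$34,150.48

Installment 1: opening $39,057.50; interest $820.20 → $39,877.70; payment $2,422.00; balance $37,455.70
Installment 2: opening $37,455.70; interest $786.56 → $38,242.26; payment $2,422.00; balance $35,820.26
Installment 3: opening $35,820.26; interest $752.22 → $36,572.48; payment $2,422.00; balance $34,150.48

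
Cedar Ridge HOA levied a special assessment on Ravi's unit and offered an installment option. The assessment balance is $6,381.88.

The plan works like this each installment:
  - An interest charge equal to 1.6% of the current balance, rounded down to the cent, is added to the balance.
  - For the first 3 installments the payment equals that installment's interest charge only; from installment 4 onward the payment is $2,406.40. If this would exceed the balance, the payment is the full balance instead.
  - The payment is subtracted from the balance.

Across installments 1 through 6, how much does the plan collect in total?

$6,883.34

# | Opening | Interest | Payment | End bal
1 | $6,381.88 | $102.11 | $102.11 | $6,381.88
2 | $6,381.88 | $102.11 | $102.11 | $6,381.88
3 | $6,381.88 | $102.11 | $102.11 | $6,381.88
4 | $6,381.88 | $102.11 | $2,406.40 | $4,077.59
5 | $4,077.59 | $65.24 | $2,406.40 | $1,736.43
6 | $1,736.43 | $27.78 | $1,764.21 | $0.00
Total paid: $6,883.34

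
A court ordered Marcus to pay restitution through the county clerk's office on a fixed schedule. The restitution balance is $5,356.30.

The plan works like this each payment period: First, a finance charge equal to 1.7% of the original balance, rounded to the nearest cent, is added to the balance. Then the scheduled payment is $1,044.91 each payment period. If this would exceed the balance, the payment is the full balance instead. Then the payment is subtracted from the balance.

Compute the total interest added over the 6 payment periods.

# | Opening | Interest | Payment | End bal
1 | $5,356.30 | $91.06 | $1,044.91 | $4,402.45
2 | $4,402.45 | $91.06 | $1,044.91 | $3,448.60
3 | $3,448.60 | $91.06 | $1,044.91 | $2,494.75
4 | $2,494.75 | $91.06 | $1,044.91 | $1,540.90
5 | $1,540.90 | $91.06 | $1,044.91 | $587.05
6 | $587.05 | $91.06 | $678.11 | $0.00
Total interest: $91.06 + $91.06 + $91.06 + $91.06 + $91.06 + $91.06 = $546.36

$546.36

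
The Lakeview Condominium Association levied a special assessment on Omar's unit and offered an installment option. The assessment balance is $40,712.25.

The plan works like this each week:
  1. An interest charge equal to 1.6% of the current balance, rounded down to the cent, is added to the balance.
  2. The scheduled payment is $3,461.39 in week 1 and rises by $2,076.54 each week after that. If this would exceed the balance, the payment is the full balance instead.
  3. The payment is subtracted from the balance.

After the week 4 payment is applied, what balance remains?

$16,606.94

Week 1: $40,712.25 +$651.39 interest = $41,363.64; pay $3,461.39 → $37,902.25
Week 2: $37,902.25 +$606.43 interest = $38,508.68; pay $5,537.93 → $32,970.75
Week 3: $32,970.75 +$527.53 interest = $33,498.28; pay $7,614.47 → $25,883.81
Week 4: $25,883.81 +$414.14 interest = $26,297.95; pay $9,691.01 → $16,606.94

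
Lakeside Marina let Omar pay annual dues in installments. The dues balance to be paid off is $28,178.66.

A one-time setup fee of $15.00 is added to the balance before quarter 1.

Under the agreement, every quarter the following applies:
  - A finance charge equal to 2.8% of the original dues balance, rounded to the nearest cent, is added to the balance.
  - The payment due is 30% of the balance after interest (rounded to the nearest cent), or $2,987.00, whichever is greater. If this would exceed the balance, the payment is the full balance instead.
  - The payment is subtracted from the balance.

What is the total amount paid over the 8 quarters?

Quarter 1: $28,193.66 +$789.00 interest = $28,982.66; pay $8,694.80 → $20,287.86
Quarter 2: $20,287.86 +$789.00 interest = $21,076.86; pay $6,323.06 → $14,753.80
Quarter 3: $14,753.80 +$789.00 interest = $15,542.80; pay $4,662.84 → $10,879.96
Quarter 4: $10,879.96 +$789.00 interest = $11,668.96; pay $3,500.69 → $8,168.27
Quarter 5: $8,168.27 +$789.00 interest = $8,957.27; pay $2,987.00 → $5,970.27
Quarter 6: $5,970.27 +$789.00 interest = $6,759.27; pay $2,987.00 → $3,772.27
Quarter 7: $3,772.27 +$789.00 interest = $4,561.27; pay $2,987.00 → $1,574.27
Quarter 8: $1,574.27 +$789.00 interest = $2,363.27; pay $2,363.27 → $0.00
Total paid: $34,505.66

$34,505.66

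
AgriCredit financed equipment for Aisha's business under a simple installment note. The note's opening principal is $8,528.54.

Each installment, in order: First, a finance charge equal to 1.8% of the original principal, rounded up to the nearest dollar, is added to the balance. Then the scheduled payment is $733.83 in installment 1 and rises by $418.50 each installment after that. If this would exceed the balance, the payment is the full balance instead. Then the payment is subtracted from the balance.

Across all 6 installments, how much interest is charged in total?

Installment 1: opening $8,528.54; interest $154.00 → $8,682.54; payment $733.83; balance $7,948.71
Installment 2: opening $7,948.71; interest $154.00 → $8,102.71; payment $1,152.33; balance $6,950.38
Installment 3: opening $6,950.38; interest $154.00 → $7,104.38; payment $1,570.83; balance $5,533.55
Installment 4: opening $5,533.55; interest $154.00 → $5,687.55; payment $1,989.33; balance $3,698.22
Installment 5: opening $3,698.22; interest $154.00 → $3,852.22; payment $2,407.83; balance $1,444.39
Installment 6: opening $1,444.39; interest $154.00 → $1,598.39; payment $1,598.39; balance $0.00
Total interest: $154.00 + $154.00 + $154.00 + $154.00 + $154.00 + $154.00 = $924.00

$924.00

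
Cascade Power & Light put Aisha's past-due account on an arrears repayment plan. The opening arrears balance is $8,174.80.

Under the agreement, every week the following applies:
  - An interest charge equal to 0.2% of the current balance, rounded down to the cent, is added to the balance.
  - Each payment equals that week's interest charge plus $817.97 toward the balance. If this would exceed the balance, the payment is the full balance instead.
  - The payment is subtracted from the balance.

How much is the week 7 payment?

$824.50

Week 1: $8,174.80 +$16.34 interest = $8,191.14; pay $834.31 → $7,356.83
Week 2: $7,356.83 +$14.71 interest = $7,371.54; pay $832.68 → $6,538.86
Week 3: $6,538.86 +$13.07 interest = $6,551.93; pay $831.04 → $5,720.89
Week 4: $5,720.89 +$11.44 interest = $5,732.33; pay $829.41 → $4,902.92
Week 5: $4,902.92 +$9.80 interest = $4,912.72; pay $827.77 → $4,084.95
Week 6: $4,084.95 +$8.16 interest = $4,093.11; pay $826.13 → $3,266.98
Week 7: $3,266.98 +$6.53 interest = $3,273.51; pay $824.50 → $2,449.01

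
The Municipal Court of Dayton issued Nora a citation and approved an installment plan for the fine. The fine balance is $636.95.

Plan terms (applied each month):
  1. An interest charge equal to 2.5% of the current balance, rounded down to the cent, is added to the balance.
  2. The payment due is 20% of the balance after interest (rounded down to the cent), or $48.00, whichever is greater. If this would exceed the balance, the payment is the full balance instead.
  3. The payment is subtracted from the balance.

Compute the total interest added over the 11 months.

$74.66

Month 1: opening $636.95; interest $15.92 → $652.87; payment $130.57; balance $522.30
Month 2: opening $522.30; interest $13.05 → $535.35; payment $107.07; balance $428.28
Month 3: opening $428.28; interest $10.70 → $438.98; payment $87.79; balance $351.19
Month 4: opening $351.19; interest $8.77 → $359.96; payment $71.99; balance $287.97
Month 5: opening $287.97; interest $7.19 → $295.16; payment $59.03; balance $236.13
Month 6: opening $236.13; interest $5.90 → $242.03; payment $48.40; balance $193.63
Month 7: opening $193.63; interest $4.84 → $198.47; payment $48.00; balance $150.47
Month 8: opening $150.47; interest $3.76 → $154.23; payment $48.00; balance $106.23
Month 9: opening $106.23; interest $2.65 → $108.88; payment $48.00; balance $60.88
Month 10: opening $60.88; interest $1.52 → $62.40; payment $48.00; balance $14.40
Month 11: opening $14.40; interest $0.36 → $14.76; payment $14.76; balance $0.00
Total interest: $15.92 + $13.05 + $10.70 + $8.77 + $7.19 + $5.90 + $4.84 + $3.76 + $2.65 + $1.52 + $0.36 = $74.66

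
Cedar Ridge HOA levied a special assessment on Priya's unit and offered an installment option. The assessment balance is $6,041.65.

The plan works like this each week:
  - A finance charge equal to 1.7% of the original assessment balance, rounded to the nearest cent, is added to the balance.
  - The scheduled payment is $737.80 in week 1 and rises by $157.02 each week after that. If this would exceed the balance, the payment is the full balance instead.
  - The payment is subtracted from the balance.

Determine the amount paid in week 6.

Week 1: opening $6,041.65; interest $102.71 → $6,144.36; payment $737.80; balance $5,406.56
Week 2: opening $5,406.56; interest $102.71 → $5,509.27; payment $894.82; balance $4,614.45
Week 3: opening $4,614.45; interest $102.71 → $4,717.16; payment $1,051.84; balance $3,665.32
Week 4: opening $3,665.32; interest $102.71 → $3,768.03; payment $1,208.86; balance $2,559.17
Week 5: opening $2,559.17; interest $102.71 → $2,661.88; payment $1,365.88; balance $1,296.00
Week 6: opening $1,296.00; interest $102.71 → $1,398.71; payment $1,398.71; balance $0.00

$1,398.71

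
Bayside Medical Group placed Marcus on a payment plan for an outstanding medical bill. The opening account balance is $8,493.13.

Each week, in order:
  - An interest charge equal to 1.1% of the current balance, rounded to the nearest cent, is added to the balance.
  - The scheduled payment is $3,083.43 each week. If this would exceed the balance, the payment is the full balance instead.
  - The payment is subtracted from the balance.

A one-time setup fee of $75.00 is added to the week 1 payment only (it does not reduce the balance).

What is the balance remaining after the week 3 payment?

$0.00

Week 1: opening $8,493.13; interest $93.42 → $8,586.55; payment $3,083.43 (+ $75.00 fee); balance $5,503.12
Week 2: opening $5,503.12; interest $60.53 → $5,563.65; payment $3,083.43; balance $2,480.22
Week 3: opening $2,480.22; interest $27.28 → $2,507.50; payment $2,507.50; balance $0.00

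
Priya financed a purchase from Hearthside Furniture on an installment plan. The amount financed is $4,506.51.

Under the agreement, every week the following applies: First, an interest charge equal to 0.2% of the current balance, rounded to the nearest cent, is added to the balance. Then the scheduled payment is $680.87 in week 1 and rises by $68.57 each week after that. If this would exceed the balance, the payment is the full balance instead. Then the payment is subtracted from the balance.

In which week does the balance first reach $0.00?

6

Week 1: opening $4,506.51; interest $9.01 → $4,515.52; payment $680.87; balance $3,834.65
Week 2: opening $3,834.65; interest $7.67 → $3,842.32; payment $749.44; balance $3,092.88
Week 3: opening $3,092.88; interest $6.19 → $3,099.07; payment $818.01; balance $2,281.06
Week 4: opening $2,281.06; interest $4.56 → $2,285.62; payment $886.58; balance $1,399.04
Week 5: opening $1,399.04; interest $2.80 → $1,401.84; payment $955.15; balance $446.69
Week 6: opening $446.69; interest $0.89 → $447.58; payment $447.58; balance $0.00
Balance reaches $0.00 in week 6.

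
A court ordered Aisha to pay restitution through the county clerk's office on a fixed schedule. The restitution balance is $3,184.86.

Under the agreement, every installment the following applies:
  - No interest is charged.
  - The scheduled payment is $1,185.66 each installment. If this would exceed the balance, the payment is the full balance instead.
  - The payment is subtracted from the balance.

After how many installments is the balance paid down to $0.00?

Installment 1: opening $3,184.86; payment $1,185.66; balance $1,999.20
Installment 2: opening $1,999.20; payment $1,185.66; balance $813.54
Installment 3: opening $813.54; payment $813.54; balance $0.00
Balance reaches $0.00 in installment 3.

3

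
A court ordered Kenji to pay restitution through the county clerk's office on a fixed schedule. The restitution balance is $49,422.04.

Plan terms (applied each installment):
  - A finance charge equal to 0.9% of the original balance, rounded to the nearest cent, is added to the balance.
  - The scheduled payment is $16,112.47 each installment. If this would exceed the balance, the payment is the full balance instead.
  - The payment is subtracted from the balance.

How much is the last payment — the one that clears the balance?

$2,863.83

# | Opening | Interest | Payment | End bal
1 | $49,422.04 | $444.80 | $16,112.47 | $33,754.37
2 | $33,754.37 | $444.80 | $16,112.47 | $18,086.70
3 | $18,086.70 | $444.80 | $16,112.47 | $2,419.03
4 | $2,419.03 | $444.80 | $2,863.83 | $0.00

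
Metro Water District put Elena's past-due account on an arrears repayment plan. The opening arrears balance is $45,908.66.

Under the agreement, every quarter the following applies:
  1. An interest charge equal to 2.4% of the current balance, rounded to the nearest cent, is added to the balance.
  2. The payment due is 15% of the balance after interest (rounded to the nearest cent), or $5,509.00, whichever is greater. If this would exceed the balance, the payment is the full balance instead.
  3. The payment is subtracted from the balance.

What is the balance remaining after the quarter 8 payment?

# | Opening | Interest | Payment | End bal
1 | $45,908.66 | $1,101.81 | $7,051.57 | $39,958.90
2 | $39,958.90 | $959.01 | $6,137.69 | $34,780.22
3 | $34,780.22 | $834.73 | $5,509.00 | $30,105.95
4 | $30,105.95 | $722.54 | $5,509.00 | $25,319.49
5 | $25,319.49 | $607.67 | $5,509.00 | $20,418.16
6 | $20,418.16 | $490.04 | $5,509.00 | $15,399.20
7 | $15,399.20 | $369.58 | $5,509.00 | $10,259.78
8 | $10,259.78 | $246.23 | $5,509.00 | $4,997.01

$4,997.01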